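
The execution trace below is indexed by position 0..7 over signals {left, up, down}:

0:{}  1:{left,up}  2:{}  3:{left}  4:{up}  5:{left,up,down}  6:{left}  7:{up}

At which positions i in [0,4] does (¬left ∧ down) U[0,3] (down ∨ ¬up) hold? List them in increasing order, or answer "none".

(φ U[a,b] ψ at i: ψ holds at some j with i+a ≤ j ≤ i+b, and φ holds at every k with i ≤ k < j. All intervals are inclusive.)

0, 2, 3

Evaluate at each i in [0,4]:
  i=0: ✓ (rhs at j=0)
  i=1: ✗ (lhs fails at k=1 before rhs at j=2)
  i=2: ✓ (rhs at j=2)
  i=3: ✓ (rhs at j=3)
  i=4: ✗ (lhs fails at k=4 before rhs at j=5)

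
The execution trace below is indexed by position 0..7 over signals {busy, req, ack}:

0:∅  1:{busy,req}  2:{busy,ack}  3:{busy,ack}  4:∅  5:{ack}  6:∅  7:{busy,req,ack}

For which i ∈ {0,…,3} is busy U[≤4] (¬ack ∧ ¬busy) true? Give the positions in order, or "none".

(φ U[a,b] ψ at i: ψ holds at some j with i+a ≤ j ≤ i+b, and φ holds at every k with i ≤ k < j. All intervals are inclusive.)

0, 1, 2, 3

Evaluate at each i in [0,3]:
  i=0: ✓ (rhs at j=0)
  i=1: ✓ (rhs at j=4; lhs holds on [1,3])
  i=2: ✓ (rhs at j=4; lhs holds on [2,3])
  i=3: ✓ (rhs at j=4; lhs holds on [3,3])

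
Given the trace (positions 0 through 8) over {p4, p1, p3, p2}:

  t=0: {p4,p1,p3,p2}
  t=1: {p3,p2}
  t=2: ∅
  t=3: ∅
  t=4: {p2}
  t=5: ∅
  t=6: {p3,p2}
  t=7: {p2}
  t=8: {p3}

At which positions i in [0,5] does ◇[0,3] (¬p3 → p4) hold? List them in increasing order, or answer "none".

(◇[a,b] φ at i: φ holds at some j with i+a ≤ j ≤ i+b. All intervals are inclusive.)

0, 1, 3, 4, 5

Evaluate at each i in [0,5]:
  i=0: ✓ (witness j=0)
  i=1: ✓ (witness j=1)
  i=2: ✗ (none in [2,5])
  i=3: ✓ (witness j=6)
  i=4: ✓ (witness j=6)
  i=5: ✓ (witness j=6)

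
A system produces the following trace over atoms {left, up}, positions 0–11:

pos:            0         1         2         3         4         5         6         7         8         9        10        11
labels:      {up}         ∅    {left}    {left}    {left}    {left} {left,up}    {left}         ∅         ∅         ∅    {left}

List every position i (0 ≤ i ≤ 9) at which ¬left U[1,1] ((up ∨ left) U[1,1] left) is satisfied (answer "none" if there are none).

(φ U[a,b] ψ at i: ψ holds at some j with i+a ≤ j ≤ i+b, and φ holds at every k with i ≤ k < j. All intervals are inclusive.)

Evaluate at each i in [0,9]:
  i=0: ✗ (no rhs in [1,1])
  i=1: ✓ (rhs at j=2; lhs holds on [1,1])
  i=2: ✗ (lhs fails at k=2 before rhs at j=3)
  i=3: ✗ (lhs fails at k=3 before rhs at j=4)
  i=4: ✗ (lhs fails at k=4 before rhs at j=5)
  i=5: ✗ (lhs fails at k=5 before rhs at j=6)
  i=6: ✗ (no rhs in [7,7])
  i=7: ✗ (no rhs in [8,8])
  i=8: ✗ (no rhs in [9,9])
  i=9: ✗ (no rhs in [10,10])

1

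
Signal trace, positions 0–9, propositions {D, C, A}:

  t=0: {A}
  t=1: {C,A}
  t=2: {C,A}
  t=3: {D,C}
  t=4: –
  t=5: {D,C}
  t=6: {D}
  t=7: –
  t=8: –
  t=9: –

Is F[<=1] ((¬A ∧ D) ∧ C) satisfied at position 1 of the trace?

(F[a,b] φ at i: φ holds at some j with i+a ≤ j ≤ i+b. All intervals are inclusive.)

Check ((¬A ∧ D) ∧ C) at each j in [1,2]:
  j=1: false
  j=2: false
No position in the window satisfies it → formula fails.

No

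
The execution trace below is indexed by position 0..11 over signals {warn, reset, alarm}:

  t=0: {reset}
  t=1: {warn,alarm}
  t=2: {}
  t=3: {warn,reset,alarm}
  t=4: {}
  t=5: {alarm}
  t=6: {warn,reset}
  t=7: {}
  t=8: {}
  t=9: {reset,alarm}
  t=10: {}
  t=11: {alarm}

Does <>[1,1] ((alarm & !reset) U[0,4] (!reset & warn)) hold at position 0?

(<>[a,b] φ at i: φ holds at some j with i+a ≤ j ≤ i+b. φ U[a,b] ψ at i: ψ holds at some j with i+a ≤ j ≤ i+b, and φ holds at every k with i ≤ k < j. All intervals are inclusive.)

Check ((alarm & !reset) U[0,4] (!reset & warn)) at each j in [1,1]:
  j=1: holds
Found at j=1 → formula holds.

Yes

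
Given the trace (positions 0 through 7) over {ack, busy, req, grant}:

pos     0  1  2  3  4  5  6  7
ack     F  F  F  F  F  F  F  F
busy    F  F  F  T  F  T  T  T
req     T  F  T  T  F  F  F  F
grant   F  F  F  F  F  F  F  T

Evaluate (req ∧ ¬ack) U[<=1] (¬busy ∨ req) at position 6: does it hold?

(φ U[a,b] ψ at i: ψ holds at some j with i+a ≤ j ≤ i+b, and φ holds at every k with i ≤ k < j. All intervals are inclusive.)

False

Need some j in [6,7] with (¬busy ∨ req), and (req ∧ ¬ack) at every k in [6,j-1].
  j=6: (¬busy ∨ req) false.
  j=7: (¬busy ∨ req) false.
No j in the window works → until fails.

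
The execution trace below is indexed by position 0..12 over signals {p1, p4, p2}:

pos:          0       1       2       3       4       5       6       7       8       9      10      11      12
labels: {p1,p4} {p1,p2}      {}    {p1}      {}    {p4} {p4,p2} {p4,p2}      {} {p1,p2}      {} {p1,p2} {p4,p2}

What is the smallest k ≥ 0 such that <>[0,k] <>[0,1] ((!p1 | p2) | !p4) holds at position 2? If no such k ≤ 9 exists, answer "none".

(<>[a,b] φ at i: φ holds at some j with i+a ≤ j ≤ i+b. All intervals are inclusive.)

Scan j = 2,3,… for <>[0,1] ((!p1 | p2) | !p4):
  j=2: holds
First hit at j=2, so smallest k = 2-2 = 0.

0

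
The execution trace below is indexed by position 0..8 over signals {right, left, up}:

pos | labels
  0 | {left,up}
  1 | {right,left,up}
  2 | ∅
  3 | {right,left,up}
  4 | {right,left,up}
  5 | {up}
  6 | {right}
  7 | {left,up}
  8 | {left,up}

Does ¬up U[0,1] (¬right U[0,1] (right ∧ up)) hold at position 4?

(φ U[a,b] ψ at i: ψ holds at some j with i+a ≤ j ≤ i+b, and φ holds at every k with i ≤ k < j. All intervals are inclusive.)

True

Need some j in [4,5] with (¬right U[0,1] (right ∧ up)), and ¬up at every k in [4,j-1].
  j=4: (¬right U[0,1] (right ∧ up)) holds; no prefix to check → satisfied.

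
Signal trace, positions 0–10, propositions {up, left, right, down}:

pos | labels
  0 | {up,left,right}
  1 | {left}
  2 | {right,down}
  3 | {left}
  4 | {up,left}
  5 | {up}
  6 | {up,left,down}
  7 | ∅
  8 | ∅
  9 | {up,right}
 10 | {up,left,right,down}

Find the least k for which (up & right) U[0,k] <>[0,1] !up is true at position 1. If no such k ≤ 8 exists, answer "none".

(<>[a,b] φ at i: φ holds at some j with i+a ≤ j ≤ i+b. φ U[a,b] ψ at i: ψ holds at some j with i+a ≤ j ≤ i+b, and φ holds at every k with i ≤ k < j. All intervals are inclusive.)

Need earliest j ≥ 1 with <>[0,1] !up, and (up & right) at every k in [1,j-1].
  j=1: rhs holds (empty prefix). k = 0.

0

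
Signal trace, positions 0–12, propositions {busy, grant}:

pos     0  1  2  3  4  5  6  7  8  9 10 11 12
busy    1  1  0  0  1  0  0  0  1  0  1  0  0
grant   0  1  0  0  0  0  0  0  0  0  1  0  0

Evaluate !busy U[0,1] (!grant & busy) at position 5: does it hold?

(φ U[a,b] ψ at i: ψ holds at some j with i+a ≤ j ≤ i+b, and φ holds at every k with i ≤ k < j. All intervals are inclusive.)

Need some j in [5,6] with (!grant & busy), and !busy at every k in [5,j-1].
  j=5: (!grant & busy) false.
  j=6: (!grant & busy) false.
No j in the window works → until fails.

Does not hold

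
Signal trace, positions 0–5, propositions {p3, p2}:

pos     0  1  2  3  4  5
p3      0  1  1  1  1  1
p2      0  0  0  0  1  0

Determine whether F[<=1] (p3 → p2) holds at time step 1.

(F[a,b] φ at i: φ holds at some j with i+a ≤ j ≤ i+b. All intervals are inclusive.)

Does not hold

Check (p3 → p2) at each j in [1,2]:
  j=1: false
  j=2: false
No position in the window satisfies it → formula fails.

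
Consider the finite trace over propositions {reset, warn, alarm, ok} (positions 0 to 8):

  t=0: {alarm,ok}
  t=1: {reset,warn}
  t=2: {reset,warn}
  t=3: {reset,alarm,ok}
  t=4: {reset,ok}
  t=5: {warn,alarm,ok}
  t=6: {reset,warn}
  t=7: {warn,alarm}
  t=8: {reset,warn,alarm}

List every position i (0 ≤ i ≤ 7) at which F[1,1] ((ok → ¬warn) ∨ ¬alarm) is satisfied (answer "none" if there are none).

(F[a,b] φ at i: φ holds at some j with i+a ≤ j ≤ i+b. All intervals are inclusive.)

Evaluate at each i in [0,7]:
  i=0: ✓ (witness j=1)
  i=1: ✓ (witness j=2)
  i=2: ✓ (witness j=3)
  i=3: ✓ (witness j=4)
  i=4: ✗ (none in [5,5])
  i=5: ✓ (witness j=6)
  i=6: ✓ (witness j=7)
  i=7: ✓ (witness j=8)

0, 1, 2, 3, 5, 6, 7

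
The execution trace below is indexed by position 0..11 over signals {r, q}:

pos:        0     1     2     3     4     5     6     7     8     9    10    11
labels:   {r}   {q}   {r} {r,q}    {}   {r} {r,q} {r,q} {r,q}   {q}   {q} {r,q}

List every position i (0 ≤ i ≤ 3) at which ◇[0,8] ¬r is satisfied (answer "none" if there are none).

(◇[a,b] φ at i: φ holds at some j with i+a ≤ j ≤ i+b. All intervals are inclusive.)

Evaluate at each i in [0,3]:
  i=0: ✓ (witness j=1)
  i=1: ✓ (witness j=1)
  i=2: ✓ (witness j=4)
  i=3: ✓ (witness j=4)

0, 1, 2, 3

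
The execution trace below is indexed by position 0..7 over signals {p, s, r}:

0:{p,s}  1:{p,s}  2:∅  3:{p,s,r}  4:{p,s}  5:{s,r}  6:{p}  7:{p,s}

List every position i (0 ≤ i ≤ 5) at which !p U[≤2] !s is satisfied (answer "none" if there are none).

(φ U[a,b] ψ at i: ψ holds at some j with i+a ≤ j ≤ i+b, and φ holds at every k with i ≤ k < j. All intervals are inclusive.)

Evaluate at each i in [0,5]:
  i=0: ✗ (lhs fails at k=0 before rhs at j=2)
  i=1: ✗ (lhs fails at k=1 before rhs at j=2)
  i=2: ✓ (rhs at j=2)
  i=3: ✗ (no rhs in [3,5])
  i=4: ✗ (lhs fails at k=4 before rhs at j=6)
  i=5: ✓ (rhs at j=6; lhs holds on [5,5])

2, 5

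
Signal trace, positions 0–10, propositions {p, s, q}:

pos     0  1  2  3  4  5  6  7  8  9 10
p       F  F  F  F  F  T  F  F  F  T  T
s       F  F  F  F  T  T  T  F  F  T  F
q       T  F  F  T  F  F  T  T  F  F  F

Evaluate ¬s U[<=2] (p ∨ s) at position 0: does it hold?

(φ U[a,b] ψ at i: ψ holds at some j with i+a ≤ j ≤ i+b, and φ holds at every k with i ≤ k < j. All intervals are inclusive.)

False

Need some j in [0,2] with (p ∨ s), and ¬s at every k in [0,j-1].
  j=0: (p ∨ s) false.
  j=1: (p ∨ s) false.
  j=2: (p ∨ s) false.
No j in the window works → until fails.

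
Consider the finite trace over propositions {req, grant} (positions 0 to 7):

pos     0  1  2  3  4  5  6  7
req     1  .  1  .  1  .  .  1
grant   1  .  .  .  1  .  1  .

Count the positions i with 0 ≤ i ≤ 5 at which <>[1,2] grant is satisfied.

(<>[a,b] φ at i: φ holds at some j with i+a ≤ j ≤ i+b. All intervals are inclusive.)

Evaluate at each i in [0,5]:
  i=0: ✗ (none in [1,2])
  i=1: ✗ (none in [2,3])
  i=2: ✓ (witness j=4)
  i=3: ✓ (witness j=4)
  i=4: ✓ (witness j=6)
  i=5: ✓ (witness j=6)
Positions where it holds: {2, 3, 4, 5} → 4.

4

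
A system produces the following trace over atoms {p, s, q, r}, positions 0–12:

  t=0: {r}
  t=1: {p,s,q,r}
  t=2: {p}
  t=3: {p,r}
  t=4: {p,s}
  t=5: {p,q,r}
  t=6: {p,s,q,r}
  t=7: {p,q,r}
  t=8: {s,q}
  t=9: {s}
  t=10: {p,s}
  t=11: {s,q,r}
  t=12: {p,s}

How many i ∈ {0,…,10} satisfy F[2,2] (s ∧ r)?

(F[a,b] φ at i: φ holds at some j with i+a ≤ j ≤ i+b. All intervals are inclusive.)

2

Evaluate at each i in [0,10]:
  i=0: ✗ (none in [2,2])
  i=1: ✗ (none in [3,3])
  i=2: ✗ (none in [4,4])
  i=3: ✗ (none in [5,5])
  i=4: ✓ (witness j=6)
  i=5: ✗ (none in [7,7])
  i=6: ✗ (none in [8,8])
  i=7: ✗ (none in [9,9])
  i=8: ✗ (none in [10,10])
  i=9: ✓ (witness j=11)
  i=10: ✗ (none in [12,12])
Positions where it holds: {4, 9} → 2.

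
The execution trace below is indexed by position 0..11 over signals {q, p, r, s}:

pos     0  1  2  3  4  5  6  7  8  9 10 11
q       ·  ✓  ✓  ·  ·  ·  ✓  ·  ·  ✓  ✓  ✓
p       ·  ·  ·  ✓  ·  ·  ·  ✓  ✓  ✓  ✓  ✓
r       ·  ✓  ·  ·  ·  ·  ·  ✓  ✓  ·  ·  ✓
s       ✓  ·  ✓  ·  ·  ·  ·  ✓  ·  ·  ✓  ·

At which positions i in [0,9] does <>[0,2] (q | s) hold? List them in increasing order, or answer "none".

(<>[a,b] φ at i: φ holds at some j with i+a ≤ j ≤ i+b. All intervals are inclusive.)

Evaluate at each i in [0,9]:
  i=0: ✓ (witness j=0)
  i=1: ✓ (witness j=1)
  i=2: ✓ (witness j=2)
  i=3: ✗ (none in [3,5])
  i=4: ✓ (witness j=6)
  i=5: ✓ (witness j=6)
  i=6: ✓ (witness j=6)
  i=7: ✓ (witness j=7)
  i=8: ✓ (witness j=9)
  i=9: ✓ (witness j=9)

0, 1, 2, 4, 5, 6, 7, 8, 9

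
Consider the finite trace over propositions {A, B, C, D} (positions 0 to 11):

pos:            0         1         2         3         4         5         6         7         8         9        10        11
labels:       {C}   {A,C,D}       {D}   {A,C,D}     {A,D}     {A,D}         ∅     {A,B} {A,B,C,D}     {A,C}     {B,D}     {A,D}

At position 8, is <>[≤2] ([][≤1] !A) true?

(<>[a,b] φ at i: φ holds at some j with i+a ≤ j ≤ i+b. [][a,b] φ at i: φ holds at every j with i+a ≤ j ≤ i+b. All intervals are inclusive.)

False

Check [][≤1] !A at each j in [8,10]:
  j=8: fails at 8
  j=9: fails at 9
  j=10: fails at 11
No position in the window satisfies it → formula fails.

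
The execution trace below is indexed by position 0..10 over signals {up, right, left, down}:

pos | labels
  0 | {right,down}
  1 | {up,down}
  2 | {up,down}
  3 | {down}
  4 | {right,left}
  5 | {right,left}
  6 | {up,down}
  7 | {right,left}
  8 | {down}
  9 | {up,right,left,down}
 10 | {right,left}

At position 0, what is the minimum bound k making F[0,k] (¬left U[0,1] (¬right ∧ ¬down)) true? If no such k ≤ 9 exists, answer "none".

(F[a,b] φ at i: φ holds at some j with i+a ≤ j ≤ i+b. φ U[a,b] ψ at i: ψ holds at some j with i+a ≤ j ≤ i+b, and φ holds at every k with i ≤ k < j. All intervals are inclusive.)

none

Scan j = 0,1,… for (¬left U[0,1] (¬right ∧ ¬down)):
  j=0: fails
  j=1: fails
  j=2: fails
  j=3: fails
  j=4: fails
  j=5: fails
  j=6: fails
  j=7: fails
  j=8: fails
  j=9: fails
No j in [0,9] satisfies it → none.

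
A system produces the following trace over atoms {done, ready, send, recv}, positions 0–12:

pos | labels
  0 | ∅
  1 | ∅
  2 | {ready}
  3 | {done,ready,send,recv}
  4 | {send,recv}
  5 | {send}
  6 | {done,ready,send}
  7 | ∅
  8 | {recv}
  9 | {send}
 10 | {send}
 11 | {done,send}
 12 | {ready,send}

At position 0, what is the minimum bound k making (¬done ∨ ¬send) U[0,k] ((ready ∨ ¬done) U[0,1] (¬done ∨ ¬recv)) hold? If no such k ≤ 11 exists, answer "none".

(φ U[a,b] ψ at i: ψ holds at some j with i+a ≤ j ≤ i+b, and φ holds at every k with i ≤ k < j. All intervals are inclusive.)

0

Need earliest j ≥ 0 with ((ready ∨ ¬done) U[0,1] (¬done ∨ ¬recv)), and (¬done ∨ ¬send) at every k in [0,j-1].
  j=0: rhs holds (empty prefix). k = 0.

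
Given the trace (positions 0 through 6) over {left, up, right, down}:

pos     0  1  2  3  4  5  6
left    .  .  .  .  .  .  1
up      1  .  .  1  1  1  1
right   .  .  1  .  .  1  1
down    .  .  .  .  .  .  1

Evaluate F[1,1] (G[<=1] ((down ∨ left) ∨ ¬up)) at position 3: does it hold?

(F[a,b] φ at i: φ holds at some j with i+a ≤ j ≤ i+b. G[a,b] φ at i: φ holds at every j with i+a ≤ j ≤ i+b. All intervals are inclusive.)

False

Check G[<=1] ((down ∨ left) ∨ ¬up) at each j in [4,4]:
  j=4: fails at 4
No position in the window satisfies it → formula fails.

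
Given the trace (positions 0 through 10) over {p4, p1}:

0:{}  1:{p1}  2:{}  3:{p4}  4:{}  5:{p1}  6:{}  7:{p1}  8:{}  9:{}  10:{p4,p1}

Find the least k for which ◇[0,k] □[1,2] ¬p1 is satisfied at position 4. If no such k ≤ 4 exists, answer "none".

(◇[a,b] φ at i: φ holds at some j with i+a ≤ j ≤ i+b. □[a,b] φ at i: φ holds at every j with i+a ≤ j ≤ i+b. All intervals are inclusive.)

3

Scan j = 4,5,… for □[1,2] ¬p1:
  j=4: fails
  j=5: fails
  j=6: fails
  j=7: holds
First hit at j=7, so smallest k = 7-4 = 3.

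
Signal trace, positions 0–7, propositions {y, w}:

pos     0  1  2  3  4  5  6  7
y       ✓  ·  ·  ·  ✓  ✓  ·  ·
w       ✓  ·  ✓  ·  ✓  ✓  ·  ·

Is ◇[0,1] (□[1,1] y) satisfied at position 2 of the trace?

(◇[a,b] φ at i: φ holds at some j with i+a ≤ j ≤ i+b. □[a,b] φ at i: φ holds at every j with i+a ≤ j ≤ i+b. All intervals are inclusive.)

True

Check □[1,1] y at each j in [2,3]:
  j=2: fails at 3
  j=3: holds on [4,4]
Found at j=3 → formula holds.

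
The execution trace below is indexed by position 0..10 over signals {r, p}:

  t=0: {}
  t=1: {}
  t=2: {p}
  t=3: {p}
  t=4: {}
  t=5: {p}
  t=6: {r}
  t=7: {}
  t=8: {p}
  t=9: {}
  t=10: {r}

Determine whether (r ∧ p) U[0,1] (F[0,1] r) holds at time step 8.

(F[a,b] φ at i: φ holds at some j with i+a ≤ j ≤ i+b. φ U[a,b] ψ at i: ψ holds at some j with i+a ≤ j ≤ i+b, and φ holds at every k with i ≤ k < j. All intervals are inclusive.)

False

Need some j in [8,9] with F[0,1] r, and (r ∧ p) at every k in [8,j-1].
  j=8: F[0,1] r — fails (none in [8,9]).
  j=9: F[0,1] r holds, but (r ∧ p) fails at k=8 → not this j.
No j in the window works → until fails.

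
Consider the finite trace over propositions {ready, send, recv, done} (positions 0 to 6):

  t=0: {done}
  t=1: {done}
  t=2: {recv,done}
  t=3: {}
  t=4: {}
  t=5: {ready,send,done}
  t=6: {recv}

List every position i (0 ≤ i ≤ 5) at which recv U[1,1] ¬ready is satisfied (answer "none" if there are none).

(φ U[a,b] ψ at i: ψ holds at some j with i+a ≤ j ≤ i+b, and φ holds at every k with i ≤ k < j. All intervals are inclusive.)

Evaluate at each i in [0,5]:
  i=0: ✗ (lhs fails at k=0 before rhs at j=1)
  i=1: ✗ (lhs fails at k=1 before rhs at j=2)
  i=2: ✓ (rhs at j=3; lhs holds on [2,2])
  i=3: ✗ (lhs fails at k=3 before rhs at j=4)
  i=4: ✗ (no rhs in [5,5])
  i=5: ✗ (lhs fails at k=5 before rhs at j=6)

2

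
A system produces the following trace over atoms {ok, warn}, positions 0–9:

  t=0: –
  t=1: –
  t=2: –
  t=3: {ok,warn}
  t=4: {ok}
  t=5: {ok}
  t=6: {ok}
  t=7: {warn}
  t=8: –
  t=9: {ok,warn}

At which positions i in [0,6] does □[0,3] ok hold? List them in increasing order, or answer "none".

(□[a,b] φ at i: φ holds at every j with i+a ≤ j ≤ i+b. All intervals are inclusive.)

Evaluate at each i in [0,6]:
  i=0: ✗ (fails at j=0)
  i=1: ✗ (fails at j=1)
  i=2: ✗ (fails at j=2)
  i=3: ✓ (all of [3,6])
  i=4: ✗ (fails at j=7)
  i=5: ✗ (fails at j=7)
  i=6: ✗ (fails at j=7)

3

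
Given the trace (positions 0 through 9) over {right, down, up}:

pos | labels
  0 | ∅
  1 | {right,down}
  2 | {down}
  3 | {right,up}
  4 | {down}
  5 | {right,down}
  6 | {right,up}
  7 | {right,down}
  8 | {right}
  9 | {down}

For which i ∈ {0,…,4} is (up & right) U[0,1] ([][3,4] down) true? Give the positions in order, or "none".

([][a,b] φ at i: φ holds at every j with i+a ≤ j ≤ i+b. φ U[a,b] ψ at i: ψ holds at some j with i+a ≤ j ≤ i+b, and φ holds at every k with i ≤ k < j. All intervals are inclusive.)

1

Evaluate at each i in [0,4]:
  i=0: ✗ (lhs fails at k=0 before rhs at j=1)
  i=1: ✓ (rhs at j=1)
  i=2: ✗ (no rhs in [2,3])
  i=3: ✗ (no rhs in [3,4])
  i=4: ✗ (no rhs in [4,5])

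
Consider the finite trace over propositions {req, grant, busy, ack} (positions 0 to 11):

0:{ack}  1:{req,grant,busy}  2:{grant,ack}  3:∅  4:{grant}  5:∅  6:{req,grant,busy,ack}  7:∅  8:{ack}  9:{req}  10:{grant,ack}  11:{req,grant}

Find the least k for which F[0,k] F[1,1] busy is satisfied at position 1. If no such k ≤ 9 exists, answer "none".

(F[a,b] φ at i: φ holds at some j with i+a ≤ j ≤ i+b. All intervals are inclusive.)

Scan j = 1,2,… for F[1,1] busy:
  j=1: fails
  j=2: fails
  j=3: fails
  j=4: fails
  j=5: holds
First hit at j=5, so smallest k = 5-1 = 4.

4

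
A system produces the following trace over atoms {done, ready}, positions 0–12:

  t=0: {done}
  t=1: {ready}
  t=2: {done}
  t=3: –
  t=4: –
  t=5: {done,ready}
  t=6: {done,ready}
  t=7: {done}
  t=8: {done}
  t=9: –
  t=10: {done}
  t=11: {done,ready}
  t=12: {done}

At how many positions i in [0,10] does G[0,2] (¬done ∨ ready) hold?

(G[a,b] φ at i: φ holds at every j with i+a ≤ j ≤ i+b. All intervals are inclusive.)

Evaluate at each i in [0,10]:
  i=0: ✗ (fails at j=0)
  i=1: ✗ (fails at j=2)
  i=2: ✗ (fails at j=2)
  i=3: ✓ (all of [3,5])
  i=4: ✓ (all of [4,6])
  i=5: ✗ (fails at j=7)
  i=6: ✗ (fails at j=7)
  i=7: ✗ (fails at j=7)
  i=8: ✗ (fails at j=8)
  i=9: ✗ (fails at j=10)
  i=10: ✗ (fails at j=10)
Positions where it holds: {3, 4} → 2.

2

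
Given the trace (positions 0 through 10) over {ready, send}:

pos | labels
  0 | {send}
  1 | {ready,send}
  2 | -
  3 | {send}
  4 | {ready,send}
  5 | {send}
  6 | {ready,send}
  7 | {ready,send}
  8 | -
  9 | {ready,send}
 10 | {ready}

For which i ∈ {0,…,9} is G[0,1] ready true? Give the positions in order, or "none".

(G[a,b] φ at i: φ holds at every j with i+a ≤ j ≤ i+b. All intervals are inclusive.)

6, 9

Evaluate at each i in [0,9]:
  i=0: ✗ (fails at j=0)
  i=1: ✗ (fails at j=2)
  i=2: ✗ (fails at j=2)
  i=3: ✗ (fails at j=3)
  i=4: ✗ (fails at j=5)
  i=5: ✗ (fails at j=5)
  i=6: ✓ (all of [6,7])
  i=7: ✗ (fails at j=8)
  i=8: ✗ (fails at j=8)
  i=9: ✓ (all of [9,10])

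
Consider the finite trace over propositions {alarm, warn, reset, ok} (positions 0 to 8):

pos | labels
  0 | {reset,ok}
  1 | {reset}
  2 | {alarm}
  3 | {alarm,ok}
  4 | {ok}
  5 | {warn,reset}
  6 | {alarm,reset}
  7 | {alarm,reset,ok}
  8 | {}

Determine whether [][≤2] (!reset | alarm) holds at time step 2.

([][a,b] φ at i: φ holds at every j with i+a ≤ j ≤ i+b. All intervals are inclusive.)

Holds

Check (!reset | alarm) at every j in [2,4]:
  j=2: true
  j=3: true
  j=4: true
All positions satisfy it → formula holds.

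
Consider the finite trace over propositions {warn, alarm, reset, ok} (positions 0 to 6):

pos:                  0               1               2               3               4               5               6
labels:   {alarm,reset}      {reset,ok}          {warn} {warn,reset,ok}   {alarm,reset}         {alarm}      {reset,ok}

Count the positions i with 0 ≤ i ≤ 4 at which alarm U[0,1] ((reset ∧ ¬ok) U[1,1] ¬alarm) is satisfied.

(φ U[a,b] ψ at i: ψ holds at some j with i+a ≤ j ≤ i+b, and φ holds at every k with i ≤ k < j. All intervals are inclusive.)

Evaluate at each i in [0,4]:
  i=0: ✓ (rhs at j=0)
  i=1: ✗ (no rhs in [1,2])
  i=2: ✗ (no rhs in [2,3])
  i=3: ✗ (no rhs in [3,4])
  i=4: ✗ (no rhs in [4,5])
Positions where it holds: {0} → 1.

1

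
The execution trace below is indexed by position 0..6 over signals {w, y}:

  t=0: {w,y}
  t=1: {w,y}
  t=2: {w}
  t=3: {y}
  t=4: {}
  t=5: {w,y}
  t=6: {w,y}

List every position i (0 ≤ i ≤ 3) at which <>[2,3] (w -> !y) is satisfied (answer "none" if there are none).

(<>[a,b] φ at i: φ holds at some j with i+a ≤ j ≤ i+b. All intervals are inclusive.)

0, 1, 2

Evaluate at each i in [0,3]:
  i=0: ✓ (witness j=2)
  i=1: ✓ (witness j=3)
  i=2: ✓ (witness j=4)
  i=3: ✗ (none in [5,6])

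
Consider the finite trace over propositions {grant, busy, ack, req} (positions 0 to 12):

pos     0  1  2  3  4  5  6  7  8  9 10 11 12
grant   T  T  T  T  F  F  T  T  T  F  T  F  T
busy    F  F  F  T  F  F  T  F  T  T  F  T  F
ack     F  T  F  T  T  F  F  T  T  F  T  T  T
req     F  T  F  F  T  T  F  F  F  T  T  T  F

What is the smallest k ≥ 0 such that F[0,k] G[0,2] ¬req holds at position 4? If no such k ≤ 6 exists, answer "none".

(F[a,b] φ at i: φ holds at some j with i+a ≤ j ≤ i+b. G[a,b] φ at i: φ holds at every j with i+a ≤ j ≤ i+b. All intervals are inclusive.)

Scan j = 4,5,… for G[0,2] ¬req:
  j=4: fails
  j=5: fails
  j=6: holds
First hit at j=6, so smallest k = 6-4 = 2.

2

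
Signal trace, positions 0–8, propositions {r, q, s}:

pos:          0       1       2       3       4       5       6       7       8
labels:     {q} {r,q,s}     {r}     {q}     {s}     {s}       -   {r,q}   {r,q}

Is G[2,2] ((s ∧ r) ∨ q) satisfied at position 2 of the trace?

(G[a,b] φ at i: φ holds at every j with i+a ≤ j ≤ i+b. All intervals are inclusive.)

No

Check ((s ∧ r) ∨ q) at every j in [4,4]:
  j=4: false
Fails at j=4 → formula fails.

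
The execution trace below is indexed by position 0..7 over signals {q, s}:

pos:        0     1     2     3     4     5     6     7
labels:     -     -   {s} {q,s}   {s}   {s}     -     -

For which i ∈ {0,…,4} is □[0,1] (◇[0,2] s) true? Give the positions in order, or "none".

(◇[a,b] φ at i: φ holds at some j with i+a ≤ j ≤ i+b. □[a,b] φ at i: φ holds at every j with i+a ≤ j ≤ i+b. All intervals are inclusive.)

0, 1, 2, 3, 4

Evaluate at each i in [0,4]:
  i=0: ✓ (all of [0,1])
  i=1: ✓ (all of [1,2])
  i=2: ✓ (all of [2,3])
  i=3: ✓ (all of [3,4])
  i=4: ✓ (all of [4,5])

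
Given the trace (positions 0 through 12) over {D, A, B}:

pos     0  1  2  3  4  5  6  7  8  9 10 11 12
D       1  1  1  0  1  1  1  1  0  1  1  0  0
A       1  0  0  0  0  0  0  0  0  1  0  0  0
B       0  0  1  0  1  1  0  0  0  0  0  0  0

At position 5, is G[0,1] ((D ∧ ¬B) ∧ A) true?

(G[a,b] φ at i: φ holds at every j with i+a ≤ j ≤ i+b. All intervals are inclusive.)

False

Check ((D ∧ ¬B) ∧ A) at every j in [5,6]:
  j=5: false
  j=6: false
Fails at j=5 → formula fails.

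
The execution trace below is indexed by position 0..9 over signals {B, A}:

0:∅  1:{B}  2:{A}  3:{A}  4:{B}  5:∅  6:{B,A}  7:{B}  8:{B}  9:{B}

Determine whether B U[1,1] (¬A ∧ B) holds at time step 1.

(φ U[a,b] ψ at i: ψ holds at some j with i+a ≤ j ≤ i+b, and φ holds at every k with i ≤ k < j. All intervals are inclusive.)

No

Need some j in [2,2] with (¬A ∧ B), and B at every k in [1,j-1].
  j=2: (¬A ∧ B) false.
No j in the window works → until fails.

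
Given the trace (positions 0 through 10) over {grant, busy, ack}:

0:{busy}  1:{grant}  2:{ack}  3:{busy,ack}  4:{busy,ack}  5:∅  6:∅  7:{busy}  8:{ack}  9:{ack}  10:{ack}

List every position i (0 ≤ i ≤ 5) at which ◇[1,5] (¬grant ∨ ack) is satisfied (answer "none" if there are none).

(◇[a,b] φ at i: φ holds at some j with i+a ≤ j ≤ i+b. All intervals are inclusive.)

Evaluate at each i in [0,5]:
  i=0: ✓ (witness j=2)
  i=1: ✓ (witness j=2)
  i=2: ✓ (witness j=3)
  i=3: ✓ (witness j=4)
  i=4: ✓ (witness j=5)
  i=5: ✓ (witness j=6)

0, 1, 2, 3, 4, 5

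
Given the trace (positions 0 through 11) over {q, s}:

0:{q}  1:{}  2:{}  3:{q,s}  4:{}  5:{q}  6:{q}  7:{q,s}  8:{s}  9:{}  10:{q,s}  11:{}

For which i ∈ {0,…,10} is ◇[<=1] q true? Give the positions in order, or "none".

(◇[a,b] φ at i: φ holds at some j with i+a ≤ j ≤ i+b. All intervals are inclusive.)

Evaluate at each i in [0,10]:
  i=0: ✓ (witness j=0)
  i=1: ✗ (none in [1,2])
  i=2: ✓ (witness j=3)
  i=3: ✓ (witness j=3)
  i=4: ✓ (witness j=5)
  i=5: ✓ (witness j=5)
  i=6: ✓ (witness j=6)
  i=7: ✓ (witness j=7)
  i=8: ✗ (none in [8,9])
  i=9: ✓ (witness j=10)
  i=10: ✓ (witness j=10)

0, 2, 3, 4, 5, 6, 7, 9, 10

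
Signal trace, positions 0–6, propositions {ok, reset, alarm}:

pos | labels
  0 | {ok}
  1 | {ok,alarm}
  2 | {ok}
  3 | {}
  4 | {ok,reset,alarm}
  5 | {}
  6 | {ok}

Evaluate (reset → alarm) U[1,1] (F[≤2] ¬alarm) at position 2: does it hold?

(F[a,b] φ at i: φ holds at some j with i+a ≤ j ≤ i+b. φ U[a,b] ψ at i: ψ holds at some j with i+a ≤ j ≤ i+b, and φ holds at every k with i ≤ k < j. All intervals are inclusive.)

Need some j in [3,3] with F[≤2] ¬alarm, and (reset → alarm) at every k in [2,j-1].
  j=3: F[≤2] ¬alarm holds; (reset → alarm) holds at every k in [2,2] → satisfied.

True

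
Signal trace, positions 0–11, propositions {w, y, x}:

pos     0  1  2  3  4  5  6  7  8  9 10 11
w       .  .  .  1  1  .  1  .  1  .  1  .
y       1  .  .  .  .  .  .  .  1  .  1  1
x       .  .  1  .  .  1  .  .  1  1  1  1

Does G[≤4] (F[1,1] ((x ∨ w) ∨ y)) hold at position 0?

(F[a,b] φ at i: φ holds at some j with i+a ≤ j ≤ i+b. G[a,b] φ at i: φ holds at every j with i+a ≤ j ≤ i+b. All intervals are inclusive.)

Check F[1,1] ((x ∨ w) ∨ y) at every j in [0,4]:
  j=0: fails (none in [1,1])
  j=1: holds (witness at 2)
  j=2: holds (witness at 3)
  j=3: holds (witness at 4)
  j=4: holds (witness at 5)
Fails at j=0 → formula fails.

Does not hold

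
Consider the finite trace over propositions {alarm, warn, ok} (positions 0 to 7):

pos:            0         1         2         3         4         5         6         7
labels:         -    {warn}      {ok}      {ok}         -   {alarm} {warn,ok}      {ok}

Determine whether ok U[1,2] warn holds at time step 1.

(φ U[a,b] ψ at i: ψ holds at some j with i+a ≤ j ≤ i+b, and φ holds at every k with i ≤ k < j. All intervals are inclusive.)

No

Need some j in [2,3] with warn, and ok at every k in [1,j-1].
  j=2: warn false.
  j=3: warn false.
No j in the window works → until fails.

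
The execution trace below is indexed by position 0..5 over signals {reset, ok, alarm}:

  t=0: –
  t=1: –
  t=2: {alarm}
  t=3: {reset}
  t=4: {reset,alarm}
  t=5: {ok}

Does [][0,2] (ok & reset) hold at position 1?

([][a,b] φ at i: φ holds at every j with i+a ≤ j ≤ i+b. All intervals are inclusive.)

False

Check (ok & reset) at every j in [1,3]:
  j=1: false
  j=2: false
  j=3: false
Fails at j=1 → formula fails.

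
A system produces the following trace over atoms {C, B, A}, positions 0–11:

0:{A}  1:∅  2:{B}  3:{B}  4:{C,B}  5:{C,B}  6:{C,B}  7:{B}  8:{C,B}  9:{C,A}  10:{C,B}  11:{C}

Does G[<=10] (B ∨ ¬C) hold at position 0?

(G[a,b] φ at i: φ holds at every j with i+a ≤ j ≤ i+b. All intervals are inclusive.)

No

Check (B ∨ ¬C) at every j in [0,10]:
  j=0: true
  j=1: true
  j=2: true
  j=3: true
  j=4: true
  j=5: true
  j=6: true
  j=7: true
  j=8: true
  j=9: false
  j=10: true
Fails at j=9 → formula fails.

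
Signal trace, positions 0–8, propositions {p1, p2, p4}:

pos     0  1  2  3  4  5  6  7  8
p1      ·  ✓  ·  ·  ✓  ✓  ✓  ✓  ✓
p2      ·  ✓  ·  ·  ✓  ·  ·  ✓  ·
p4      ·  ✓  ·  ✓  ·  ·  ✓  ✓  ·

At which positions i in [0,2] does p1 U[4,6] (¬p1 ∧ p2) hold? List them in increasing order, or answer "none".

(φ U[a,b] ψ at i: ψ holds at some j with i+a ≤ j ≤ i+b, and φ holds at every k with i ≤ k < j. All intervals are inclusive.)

Evaluate at each i in [0,2]:
  i=0: ✗ (no rhs in [4,6])
  i=1: ✗ (no rhs in [5,7])
  i=2: ✗ (no rhs in [6,8])

none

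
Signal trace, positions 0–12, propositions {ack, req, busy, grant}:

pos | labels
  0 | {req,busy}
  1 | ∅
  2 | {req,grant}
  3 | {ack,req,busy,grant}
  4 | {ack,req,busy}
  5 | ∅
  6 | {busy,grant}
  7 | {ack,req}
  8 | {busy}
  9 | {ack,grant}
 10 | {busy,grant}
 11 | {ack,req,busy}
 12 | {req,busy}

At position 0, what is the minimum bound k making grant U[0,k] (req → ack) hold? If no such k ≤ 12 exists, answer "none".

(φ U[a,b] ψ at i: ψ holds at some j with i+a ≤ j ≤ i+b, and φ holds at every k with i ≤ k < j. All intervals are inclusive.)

none

Need earliest j ≥ 0 with (req → ack), and grant at every k in [0,j-1].
  j=0: rhs fails.
  j=1: rhs holds but lhs fails at k=0.
  j=2: rhs fails.
  j=3: rhs holds but lhs fails at k=0.
  j=4: rhs holds but lhs fails at k=0.
  j=5: rhs holds but lhs fails at k=0.
  j=6: rhs holds but lhs fails at k=0.
  j=7: rhs holds but lhs fails at k=0.
  j=8: rhs holds but lhs fails at k=0.
  j=9: rhs holds but lhs fails at k=0.
  j=10: rhs holds but lhs fails at k=0.
  j=11: rhs holds but lhs fails at k=0.
  j=12: rhs fails.
No witness within the range → none.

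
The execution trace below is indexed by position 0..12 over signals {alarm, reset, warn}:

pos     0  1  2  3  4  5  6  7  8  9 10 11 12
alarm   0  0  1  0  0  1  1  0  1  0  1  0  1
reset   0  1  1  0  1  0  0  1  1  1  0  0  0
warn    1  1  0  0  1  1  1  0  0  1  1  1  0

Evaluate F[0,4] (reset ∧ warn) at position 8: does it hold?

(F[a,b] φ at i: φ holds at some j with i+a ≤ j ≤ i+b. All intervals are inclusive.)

Check (reset ∧ warn) at each j in [8,12]:
  j=8: false
  j=9: true
  j=10: false
  j=11: false
  j=12: false
Found at j=9 → formula holds.

Yes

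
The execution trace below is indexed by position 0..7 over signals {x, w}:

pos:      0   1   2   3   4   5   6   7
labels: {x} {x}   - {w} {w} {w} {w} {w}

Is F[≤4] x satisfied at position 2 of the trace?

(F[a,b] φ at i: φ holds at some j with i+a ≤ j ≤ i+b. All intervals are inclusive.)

Check x at each j in [2,6]:
  j=2: false
  j=3: false
  j=4: false
  j=5: false
  j=6: false
No position in the window satisfies it → formula fails.

False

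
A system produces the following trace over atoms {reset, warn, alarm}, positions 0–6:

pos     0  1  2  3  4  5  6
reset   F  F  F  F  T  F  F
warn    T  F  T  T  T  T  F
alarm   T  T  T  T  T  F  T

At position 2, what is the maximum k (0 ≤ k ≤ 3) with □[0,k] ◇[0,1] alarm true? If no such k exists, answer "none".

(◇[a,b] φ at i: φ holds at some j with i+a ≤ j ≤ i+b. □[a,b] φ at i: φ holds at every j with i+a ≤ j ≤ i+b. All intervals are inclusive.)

3

◇[0,1] alarm must hold from j=2 onward; find where it first fails.
  j=2: holds
  j=3: holds
  j=4: holds
  j=5: holds
Holds through j=5; largest k = 3.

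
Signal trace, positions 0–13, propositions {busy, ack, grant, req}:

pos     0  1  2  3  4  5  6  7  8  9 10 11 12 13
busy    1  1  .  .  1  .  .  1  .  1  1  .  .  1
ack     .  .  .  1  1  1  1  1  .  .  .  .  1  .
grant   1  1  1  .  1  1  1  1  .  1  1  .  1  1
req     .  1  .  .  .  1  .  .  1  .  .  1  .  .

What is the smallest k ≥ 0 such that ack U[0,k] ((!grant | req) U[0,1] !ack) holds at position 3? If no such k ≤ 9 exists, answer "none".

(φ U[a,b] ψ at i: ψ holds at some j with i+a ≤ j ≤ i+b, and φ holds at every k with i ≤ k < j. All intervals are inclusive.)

Need earliest j ≥ 3 with ((!grant | req) U[0,1] !ack), and ack at every k in [3,j-1].
  j=3: rhs fails.
  j=4: rhs fails.
  j=5: rhs fails.
  j=6: rhs fails.
  j=7: rhs fails.
  j=8: rhs holds; lhs holds on [3,7]. k = 5.

5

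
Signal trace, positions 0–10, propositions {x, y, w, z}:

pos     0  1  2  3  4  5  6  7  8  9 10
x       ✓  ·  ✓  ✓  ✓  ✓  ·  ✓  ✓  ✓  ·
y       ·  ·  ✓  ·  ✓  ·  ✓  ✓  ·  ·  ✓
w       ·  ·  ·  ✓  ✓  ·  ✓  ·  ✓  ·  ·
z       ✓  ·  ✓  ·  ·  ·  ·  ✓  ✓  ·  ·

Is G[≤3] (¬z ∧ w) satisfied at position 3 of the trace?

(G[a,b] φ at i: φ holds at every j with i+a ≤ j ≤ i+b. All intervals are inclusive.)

No

Check (¬z ∧ w) at every j in [3,6]:
  j=3: true
  j=4: true
  j=5: false
  j=6: true
Fails at j=5 → formula fails.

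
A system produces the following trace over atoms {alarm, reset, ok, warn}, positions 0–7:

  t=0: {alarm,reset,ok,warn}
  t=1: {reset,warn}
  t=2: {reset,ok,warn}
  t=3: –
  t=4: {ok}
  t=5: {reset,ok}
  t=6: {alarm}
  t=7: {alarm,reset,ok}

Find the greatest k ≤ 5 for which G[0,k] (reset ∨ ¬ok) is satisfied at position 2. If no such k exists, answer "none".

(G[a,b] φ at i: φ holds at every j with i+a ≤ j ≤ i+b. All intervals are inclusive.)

(reset ∨ ¬ok) must hold from j=2 onward; find where it first fails.
  j=2: holds
  j=3: holds
  j=4: fails
Holds on [2,3], so largest k = 1.

1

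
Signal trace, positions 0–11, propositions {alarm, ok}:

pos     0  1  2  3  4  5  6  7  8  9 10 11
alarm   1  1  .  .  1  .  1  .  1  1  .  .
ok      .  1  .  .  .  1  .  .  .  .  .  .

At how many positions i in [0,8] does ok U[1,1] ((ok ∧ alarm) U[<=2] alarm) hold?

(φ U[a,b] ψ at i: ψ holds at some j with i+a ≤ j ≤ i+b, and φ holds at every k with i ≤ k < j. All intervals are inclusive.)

1

Evaluate at each i in [0,8]:
  i=0: ✗ (lhs fails at k=0 before rhs at j=1)
  i=1: ✗ (no rhs in [2,2])
  i=2: ✗ (no rhs in [3,3])
  i=3: ✗ (lhs fails at k=3 before rhs at j=4)
  i=4: ✗ (no rhs in [5,5])
  i=5: ✓ (rhs at j=6; lhs holds on [5,5])
  i=6: ✗ (no rhs in [7,7])
  i=7: ✗ (lhs fails at k=7 before rhs at j=8)
  i=8: ✗ (lhs fails at k=8 before rhs at j=9)
Positions where it holds: {5} → 1.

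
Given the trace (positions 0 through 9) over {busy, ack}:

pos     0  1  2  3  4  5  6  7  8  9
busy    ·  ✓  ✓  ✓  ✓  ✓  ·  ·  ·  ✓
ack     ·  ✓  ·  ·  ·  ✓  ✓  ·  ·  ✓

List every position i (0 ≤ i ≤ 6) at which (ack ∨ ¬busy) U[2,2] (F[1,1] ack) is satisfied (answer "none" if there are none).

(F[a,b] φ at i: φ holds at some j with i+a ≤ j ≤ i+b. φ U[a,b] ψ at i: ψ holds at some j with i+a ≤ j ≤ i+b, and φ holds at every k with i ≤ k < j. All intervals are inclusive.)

Evaluate at each i in [0,6]:
  i=0: ✗ (no rhs in [2,2])
  i=1: ✗ (no rhs in [3,3])
  i=2: ✗ (lhs fails at k=2 before rhs at j=4)
  i=3: ✗ (lhs fails at k=3 before rhs at j=5)
  i=4: ✗ (no rhs in [6,6])
  i=5: ✗ (no rhs in [7,7])
  i=6: ✓ (rhs at j=8; lhs holds on [6,7])

6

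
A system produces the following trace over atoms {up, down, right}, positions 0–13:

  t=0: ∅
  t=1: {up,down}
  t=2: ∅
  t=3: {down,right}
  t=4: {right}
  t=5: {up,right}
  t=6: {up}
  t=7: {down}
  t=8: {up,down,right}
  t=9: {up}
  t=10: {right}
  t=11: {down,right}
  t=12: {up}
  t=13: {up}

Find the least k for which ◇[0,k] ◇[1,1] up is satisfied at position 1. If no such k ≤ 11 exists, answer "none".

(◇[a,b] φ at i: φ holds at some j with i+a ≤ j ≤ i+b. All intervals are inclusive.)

Scan j = 1,2,… for ◇[1,1] up:
  j=1: fails
  j=2: fails
  j=3: fails
  j=4: holds
First hit at j=4, so smallest k = 4-1 = 3.

3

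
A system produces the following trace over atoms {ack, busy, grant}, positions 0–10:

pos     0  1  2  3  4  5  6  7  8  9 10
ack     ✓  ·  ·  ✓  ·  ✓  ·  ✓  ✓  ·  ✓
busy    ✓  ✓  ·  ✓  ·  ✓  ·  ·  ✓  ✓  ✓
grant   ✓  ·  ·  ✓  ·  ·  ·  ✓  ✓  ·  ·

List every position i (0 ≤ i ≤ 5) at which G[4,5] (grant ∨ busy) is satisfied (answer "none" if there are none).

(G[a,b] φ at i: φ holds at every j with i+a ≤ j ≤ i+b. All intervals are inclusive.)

3, 4, 5

Evaluate at each i in [0,5]:
  i=0: ✗ (fails at j=4)
  i=1: ✗ (fails at j=6)
  i=2: ✗ (fails at j=6)
  i=3: ✓ (all of [7,8])
  i=4: ✓ (all of [8,9])
  i=5: ✓ (all of [9,10])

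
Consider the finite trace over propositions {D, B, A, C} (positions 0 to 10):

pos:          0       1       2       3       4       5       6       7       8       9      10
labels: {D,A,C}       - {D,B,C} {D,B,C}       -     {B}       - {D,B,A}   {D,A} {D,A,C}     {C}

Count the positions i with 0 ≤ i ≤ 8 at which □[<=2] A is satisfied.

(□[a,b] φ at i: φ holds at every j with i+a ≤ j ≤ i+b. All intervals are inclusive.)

Evaluate at each i in [0,8]:
  i=0: ✗ (fails at j=1)
  i=1: ✗ (fails at j=1)
  i=2: ✗ (fails at j=2)
  i=3: ✗ (fails at j=3)
  i=4: ✗ (fails at j=4)
  i=5: ✗ (fails at j=5)
  i=6: ✗ (fails at j=6)
  i=7: ✓ (all of [7,9])
  i=8: ✗ (fails at j=10)
Positions where it holds: {7} → 1.

1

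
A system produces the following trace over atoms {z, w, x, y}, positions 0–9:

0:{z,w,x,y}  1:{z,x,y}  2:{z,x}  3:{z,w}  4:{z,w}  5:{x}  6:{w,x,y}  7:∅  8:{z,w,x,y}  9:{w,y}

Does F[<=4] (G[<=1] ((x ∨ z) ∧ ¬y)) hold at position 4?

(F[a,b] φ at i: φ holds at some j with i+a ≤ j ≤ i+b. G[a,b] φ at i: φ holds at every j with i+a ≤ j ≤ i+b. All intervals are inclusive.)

Yes

Check G[<=1] ((x ∨ z) ∧ ¬y) at each j in [4,8]:
  j=4: holds on [4,5]
  j=5: fails at 6
  j=6: fails at 6
  j=7: fails at 7
  j=8: fails at 8
Found at j=4 → formula holds.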